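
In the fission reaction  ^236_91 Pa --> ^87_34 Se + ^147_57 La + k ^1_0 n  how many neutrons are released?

Conserve mass number: 236 = 87 + 147 + k, so k = 236 − 234 = 2.
Check atomic number: 91 = 34 + 57 + 0 = 91. ✓

2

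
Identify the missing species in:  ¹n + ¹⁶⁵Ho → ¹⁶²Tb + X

alpha particle

Conserve mass number: 1 + 165 = 162 + A, so A = 4.
Conserve atomic number: 0 + 67 = 65 + Z, so Z = 2.
A = 4 and Z = 2 is ⁴He — an alpha particle.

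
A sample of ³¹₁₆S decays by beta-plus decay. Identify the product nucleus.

P-31

Beta-plus decay: mass number changes by +0, atomic number by -1.
A: 31 = 31; Z: 16 − 1 = 15.
Z = 15 is phosphorus, so the daughter is ³¹₁₅P.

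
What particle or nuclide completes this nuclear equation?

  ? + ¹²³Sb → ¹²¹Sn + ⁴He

Conserve mass number: A + 123 = 121 + 4, so A = 2.
Conserve atomic number: Z + 51 = 50 + 2, so Z = 1.
A = 2 and Z = 1 is ²H — a deuteron.

deuteron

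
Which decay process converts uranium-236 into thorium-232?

ΔA = 232 − 236 = -4; ΔZ = 90 − 92 = -2.
A drops by 4 and Z drops by 2 — the signature of alpha emission.

alpha decay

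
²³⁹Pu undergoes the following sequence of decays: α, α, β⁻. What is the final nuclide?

Pa-231

Start: (A, Z) = (239, 94).
After α: (235, 92).
After α: (231, 90).
After β⁻: (231, 91).
Z = 91 is protactinium.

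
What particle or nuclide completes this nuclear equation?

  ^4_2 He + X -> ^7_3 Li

triton

Conserve mass number: 4 + A = 7, so A = 3.
Conserve atomic number: 2 + Z = 3, so Z = 1.
A = 3 and Z = 1 is ^3_1 H — a triton.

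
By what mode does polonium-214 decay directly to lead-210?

alpha decay

ΔA = 210 − 214 = -4; ΔZ = 82 − 84 = -2.
A drops by 4 and Z drops by 2 — the signature of alpha emission.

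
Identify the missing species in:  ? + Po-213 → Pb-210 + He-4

Conserve mass number: A + 213 = 210 + 4, so A = 1.
Conserve atomic number: Z + 84 = 82 + 2, so Z = 0.
A = 1 and Z = 0 is n — a neutron.

neutron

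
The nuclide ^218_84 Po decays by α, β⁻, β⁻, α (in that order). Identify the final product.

Start: (A, Z) = (218, 84).
After α: (214, 82).
After β⁻: (214, 83).
After β⁻: (214, 84).
After α: (210, 82).
Z = 82 is lead.

Pb-210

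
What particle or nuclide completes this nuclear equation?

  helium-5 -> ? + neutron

Conserve mass number: 5 = A + 1, so A = 4.
Conserve atomic number: 2 = Z + 0, so Z = 2.
A = 4 and Z = 2 is helium-4 — an alpha particle.

He-4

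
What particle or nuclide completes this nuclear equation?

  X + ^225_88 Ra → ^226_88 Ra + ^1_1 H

deuteron

Conserve mass number: A + 225 = 226 + 1, so A = 2.
Conserve atomic number: Z + 88 = 88 + 1, so Z = 1.
A = 2 and Z = 1 is ^2_1 H — a deuteron.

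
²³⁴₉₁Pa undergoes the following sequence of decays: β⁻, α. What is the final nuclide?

Start: (A, Z) = (234, 91).
After β⁻: (234, 92).
After α: (230, 90).
Z = 90 is thorium.

Th-230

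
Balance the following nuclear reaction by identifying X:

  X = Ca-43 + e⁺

Conserve mass number: A = 43 + 0, so A = 43.
Conserve atomic number: Z = 20 + 1, so Z = 21.
Z = 21 is scandium, so the species is Sc-43.

Sc-43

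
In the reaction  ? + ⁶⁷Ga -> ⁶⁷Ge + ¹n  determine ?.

Conserve mass number: A + 67 = 67 + 1, so A = 1.
Conserve atomic number: Z + 31 = 32 + 0, so Z = 1.
A = 1 and Z = 1 is ¹H — a proton.

proton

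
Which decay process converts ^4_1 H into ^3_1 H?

ΔA = 3 − 4 = -1; ΔZ = 1 − 1 = +0.
A drops by 1 with Z unchanged — a neutron was emitted.

neutron emission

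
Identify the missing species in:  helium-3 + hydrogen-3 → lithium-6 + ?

gamma ray

Conserve mass number: 3 + 3 = 6 + A, so A = 0.
Conserve atomic number: 2 + 1 = 3 + Z, so Z = 0.
A = 0 and Z = 0 is γ — a gamma ray.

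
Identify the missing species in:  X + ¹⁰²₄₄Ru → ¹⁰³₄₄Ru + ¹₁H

Conserve mass number: A + 102 = 103 + 1, so A = 2.
Conserve atomic number: Z + 44 = 44 + 1, so Z = 1.
A = 2 and Z = 1 is ²₁H — a deuteron.

deuteron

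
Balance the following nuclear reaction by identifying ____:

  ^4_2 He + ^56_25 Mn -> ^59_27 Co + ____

Conserve mass number: 4 + 56 = 59 + A, so A = 1.
Conserve atomic number: 2 + 25 = 27 + Z, so Z = 0.
A = 1 and Z = 0 is ^1_0 n — a neutron.

neutron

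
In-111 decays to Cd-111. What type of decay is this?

beta-plus decay or electron capture

ΔA = 111 − 111 = 0; ΔZ = 48 − 49 = -1.
A is unchanged and Z drops by 1 — a proton has become a neutron (β⁺ emission or electron capture).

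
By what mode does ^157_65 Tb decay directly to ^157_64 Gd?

ΔA = 157 − 157 = 0; ΔZ = 64 − 65 = -1.
A is unchanged and Z drops by 1 — a proton has become a neutron (β⁺ emission or electron capture).

beta-plus decay or electron capture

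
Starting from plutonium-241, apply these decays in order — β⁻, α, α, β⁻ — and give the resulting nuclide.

Start: (A, Z) = (241, 94).
After β⁻: (241, 95).
After α: (237, 93).
After α: (233, 91).
After β⁻: (233, 92).
Z = 92 is uranium.

U-233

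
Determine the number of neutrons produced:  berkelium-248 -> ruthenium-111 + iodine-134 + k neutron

3

Conserve mass number: 248 = 111 + 134 + k, so k = 248 − 245 = 3.
Check atomic number: 97 = 44 + 53 + 0 = 97. ✓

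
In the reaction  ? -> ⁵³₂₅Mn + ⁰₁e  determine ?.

Fe-53

Conserve mass number: A = 53 + 0, so A = 53.
Conserve atomic number: Z = 25 + 1, so Z = 26.
Z = 26 is iron, so the species is ⁵³₂₆Fe.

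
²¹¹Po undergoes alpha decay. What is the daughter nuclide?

Pb-207

Alpha decay: mass number changes by -4, atomic number by -2.
A: 211 − 4 = 207; Z: 84 − 2 = 82.
Z = 82 is lead, so the daughter is ²⁰⁷Pb.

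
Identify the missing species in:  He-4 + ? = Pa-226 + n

Conserve mass number: 4 + A = 226 + 1, so A = 223.
Conserve atomic number: 2 + Z = 91 + 0, so Z = 89.
Z = 89 is actinium, so the species is Ac-223.

Ac-223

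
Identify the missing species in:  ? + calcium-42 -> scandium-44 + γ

Conserve mass number: A + 42 = 44 + 0, so A = 2.
Conserve atomic number: Z + 20 = 21 + 0, so Z = 1.
A = 2 and Z = 1 is hydrogen-2 — a deuteron.

deuteron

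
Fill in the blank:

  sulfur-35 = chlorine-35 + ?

Conserve mass number: 35 = 35 + A, so A = 0.
Conserve atomic number: 16 = 17 + Z, so Z = -1.
A = 0 and Z = -1 is e⁻ — a beta-minus particle.

beta-minus particle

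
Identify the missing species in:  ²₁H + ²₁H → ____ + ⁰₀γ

He-4

Conserve mass number: 2 + 2 = A + 0, so A = 4.
Conserve atomic number: 1 + 1 = Z + 0, so Z = 2.
A = 4 and Z = 2 is ⁴₂He — an alpha particle.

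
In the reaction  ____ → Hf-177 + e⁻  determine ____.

Lu-177

Conserve mass number: A = 177 + 0, so A = 177.
Conserve atomic number: Z = 72 − 1, so Z = 71.
Z = 71 is lutetium, so the species is Lu-177.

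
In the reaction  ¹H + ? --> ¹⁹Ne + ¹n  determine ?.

F-19

Conserve mass number: 1 + A = 19 + 1, so A = 19.
Conserve atomic number: 1 + Z = 10 + 0, so Z = 9.
Z = 9 is fluorine, so the species is ¹⁹F.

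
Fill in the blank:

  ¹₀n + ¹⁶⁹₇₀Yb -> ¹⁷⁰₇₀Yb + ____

gamma ray

Conserve mass number: 1 + 169 = 170 + A, so A = 0.
Conserve atomic number: 0 + 70 = 70 + Z, so Z = 0.
A = 0 and Z = 0 is ⁰₀γ — a gamma ray.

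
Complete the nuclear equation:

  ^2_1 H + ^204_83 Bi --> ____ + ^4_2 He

Conserve mass number: 2 + 204 = A + 4, so A = 202.
Conserve atomic number: 1 + 83 = Z + 2, so Z = 82.
Z = 82 is lead, so the species is ^202_82 Pb.

Pb-202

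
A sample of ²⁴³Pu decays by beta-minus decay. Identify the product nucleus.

Am-243

Beta-minus decay: mass number changes by +0, atomic number by +1.
A: 243 = 243; Z: 94 + 1 = 95.
Z = 95 is americium, so the daughter is ²⁴³Am.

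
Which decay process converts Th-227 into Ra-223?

alpha decay

ΔA = 223 − 227 = -4; ΔZ = 88 − 90 = -2.
A drops by 4 and Z drops by 2 — the signature of alpha emission.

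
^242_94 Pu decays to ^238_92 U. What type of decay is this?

alpha decay

ΔA = 238 − 242 = -4; ΔZ = 92 − 94 = -2.
A drops by 4 and Z drops by 2 — the signature of alpha emission.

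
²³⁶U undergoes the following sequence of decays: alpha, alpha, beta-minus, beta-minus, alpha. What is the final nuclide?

Start: (A, Z) = (236, 92).
After α: (232, 90).
After α: (228, 88).
After β⁻: (228, 89).
After β⁻: (228, 90).
After α: (224, 88).
Z = 88 is radium.

Ra-224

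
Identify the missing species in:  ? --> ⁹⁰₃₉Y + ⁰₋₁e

Conserve mass number: A = 90 + 0, so A = 90.
Conserve atomic number: Z = 39 − 1, so Z = 38.
Z = 38 is strontium, so the species is ⁹⁰₃₈Sr.

Sr-90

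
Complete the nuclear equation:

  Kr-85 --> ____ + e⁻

Rb-85

Conserve mass number: 85 = A + 0, so A = 85.
Conserve atomic number: 36 = Z − 1, so Z = 37.
Z = 37 is rubidium, so the species is Rb-85.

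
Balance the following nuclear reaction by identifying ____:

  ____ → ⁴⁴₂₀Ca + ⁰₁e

Sc-44

Conserve mass number: A = 44 + 0, so A = 44.
Conserve atomic number: Z = 20 + 1, so Z = 21.
Z = 21 is scandium, so the species is ⁴⁴₂₁Sc.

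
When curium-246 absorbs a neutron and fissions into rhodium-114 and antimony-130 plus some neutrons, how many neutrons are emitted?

3

Conserve mass number: 247 = 114 + 130 + k, so k = 247 − 244 = 3.
Check atomic number: 96 = 45 + 51 + 0 = 96. ✓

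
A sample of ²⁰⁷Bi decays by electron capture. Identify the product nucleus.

Electron capture: mass number changes by +0, atomic number by -1.
A: 207 = 207; Z: 83 − 1 = 82.
Z = 82 is lead, so the daughter is ²⁰⁷Pb.

Pb-207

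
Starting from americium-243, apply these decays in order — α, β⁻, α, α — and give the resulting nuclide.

Start: (A, Z) = (243, 95).
After α: (239, 93).
After β⁻: (239, 94).
After α: (235, 92).
After α: (231, 90).
Z = 90 is thorium.

Th-231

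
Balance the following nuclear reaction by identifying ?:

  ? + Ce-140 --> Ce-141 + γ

neutron

Conserve mass number: A + 140 = 141 + 0, so A = 1.
Conserve atomic number: Z + 58 = 58 + 0, so Z = 0.
A = 1 and Z = 0 is n — a neutron.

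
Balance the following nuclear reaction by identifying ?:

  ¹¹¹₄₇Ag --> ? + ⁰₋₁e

Cd-111

Conserve mass number: 111 = A + 0, so A = 111.
Conserve atomic number: 47 = Z − 1, so Z = 48.
Z = 48 is cadmium, so the species is ¹¹¹₄₈Cd.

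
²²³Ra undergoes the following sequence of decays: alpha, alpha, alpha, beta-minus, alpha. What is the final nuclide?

Start: (A, Z) = (223, 88).
After α: (219, 86).
After α: (215, 84).
After α: (211, 82).
After β⁻: (211, 83).
After α: (207, 81).
Z = 81 is thallium.

Tl-207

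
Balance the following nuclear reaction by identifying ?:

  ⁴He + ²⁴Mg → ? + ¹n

Conserve mass number: 4 + 24 = A + 1, so A = 27.
Conserve atomic number: 2 + 12 = Z + 0, so Z = 14.
Z = 14 is silicon, so the species is ²⁷Si.

Si-27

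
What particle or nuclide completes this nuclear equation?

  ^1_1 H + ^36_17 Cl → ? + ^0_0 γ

Ar-37

Conserve mass number: 1 + 36 = A + 0, so A = 37.
Conserve atomic number: 1 + 17 = Z + 0, so Z = 18.
Z = 18 is argon, so the species is ^37_18 Ar.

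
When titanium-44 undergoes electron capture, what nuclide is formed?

Electron capture: mass number changes by +0, atomic number by -1.
A: 44 = 44; Z: 22 − 1 = 21.
Z = 21 is scandium, so the daughter is scandium-44.

Sc-44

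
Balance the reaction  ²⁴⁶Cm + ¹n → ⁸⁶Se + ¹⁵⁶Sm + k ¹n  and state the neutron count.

Conserve mass number: 247 = 86 + 156 + k, so k = 247 − 242 = 5.
Check atomic number: 96 = 34 + 62 + 0 = 96. ✓

5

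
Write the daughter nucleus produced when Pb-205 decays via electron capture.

Tl-205

Electron capture: mass number changes by +0, atomic number by -1.
A: 205 = 205; Z: 82 − 1 = 81.
Z = 81 is thallium, so the daughter is Tl-205.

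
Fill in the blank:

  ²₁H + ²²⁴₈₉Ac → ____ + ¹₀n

Conserve mass number: 2 + 224 = A + 1, so A = 225.
Conserve atomic number: 1 + 89 = Z + 0, so Z = 90.
Z = 90 is thorium, so the species is ²²⁵₉₀Th.

Th-225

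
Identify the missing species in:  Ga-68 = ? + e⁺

Zn-68

Conserve mass number: 68 = A + 0, so A = 68.
Conserve atomic number: 31 = Z + 1, so Z = 30.
Z = 30 is zinc, so the species is Zn-68.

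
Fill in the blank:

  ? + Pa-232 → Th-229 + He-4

Conserve mass number: A + 232 = 229 + 4, so A = 1.
Conserve atomic number: Z + 91 = 90 + 2, so Z = 1.
A = 1 and Z = 1 is H-1 — a proton.

proton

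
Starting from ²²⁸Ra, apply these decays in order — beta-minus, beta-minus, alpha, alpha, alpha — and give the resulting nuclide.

Start: (A, Z) = (228, 88).
After β⁻: (228, 89).
After β⁻: (228, 90).
After α: (224, 88).
After α: (220, 86).
After α: (216, 84).
Z = 84 is polonium.

Po-216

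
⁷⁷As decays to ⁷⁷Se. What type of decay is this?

beta-minus decay

ΔA = 77 − 77 = 0; ΔZ = 34 − 33 = +1.
A is unchanged and Z rises by 1 — a neutron has become a proton (β⁻ decay).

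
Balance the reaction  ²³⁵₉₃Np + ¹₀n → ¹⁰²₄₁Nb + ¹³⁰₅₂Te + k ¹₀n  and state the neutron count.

4

Conserve mass number: 236 = 102 + 130 + k, so k = 236 − 232 = 4.
Check atomic number: 93 = 41 + 52 + 0 = 93. ✓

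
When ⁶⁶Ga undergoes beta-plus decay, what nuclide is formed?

Zn-66

Beta-plus decay: mass number changes by +0, atomic number by -1.
A: 66 = 66; Z: 31 − 1 = 30.
Z = 30 is zinc, so the daughter is ⁶⁶Zn.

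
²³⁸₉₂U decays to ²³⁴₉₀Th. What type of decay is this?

ΔA = 234 − 238 = -4; ΔZ = 90 − 92 = -2.
A drops by 4 and Z drops by 2 — the signature of alpha emission.

alpha decay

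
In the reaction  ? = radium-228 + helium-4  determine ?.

Conserve mass number: A = 228 + 4, so A = 232.
Conserve atomic number: Z = 88 + 2, so Z = 90.
Z = 90 is thorium, so the species is thorium-232.

Th-232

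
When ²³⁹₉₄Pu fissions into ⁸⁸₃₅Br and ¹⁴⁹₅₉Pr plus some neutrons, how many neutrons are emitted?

Conserve mass number: 239 = 88 + 149 + k, so k = 239 − 237 = 2.
Check atomic number: 94 = 35 + 59 + 0 = 94. ✓

2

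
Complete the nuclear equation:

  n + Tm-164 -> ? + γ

Tm-165

Conserve mass number: 1 + 164 = A + 0, so A = 165.
Conserve atomic number: 0 + 69 = Z + 0, so Z = 69.
Z = 69 is thulium, so the species is Tm-165.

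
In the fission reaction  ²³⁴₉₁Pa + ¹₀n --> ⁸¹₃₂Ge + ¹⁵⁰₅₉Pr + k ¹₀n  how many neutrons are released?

Conserve mass number: 235 = 81 + 150 + k, so k = 235 − 231 = 4.
Check atomic number: 91 = 32 + 59 + 0 = 91. ✓

4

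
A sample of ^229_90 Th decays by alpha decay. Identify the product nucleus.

Alpha decay: mass number changes by -4, atomic number by -2.
A: 229 − 4 = 225; Z: 90 − 2 = 88.
Z = 88 is radium, so the daughter is ^225_88 Ra.

Ra-225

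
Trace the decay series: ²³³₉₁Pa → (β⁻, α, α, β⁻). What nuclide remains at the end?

Ac-225

Start: (A, Z) = (233, 91).
After β⁻: (233, 92).
After α: (229, 90).
After α: (225, 88).
After β⁻: (225, 89).
Z = 89 is actinium.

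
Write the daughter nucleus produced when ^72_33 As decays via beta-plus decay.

Beta-plus decay: mass number changes by +0, atomic number by -1.
A: 72 = 72; Z: 33 − 1 = 32.
Z = 32 is germanium, so the daughter is ^72_32 Ge.

Ge-72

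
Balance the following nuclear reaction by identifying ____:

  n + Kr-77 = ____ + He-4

Conserve mass number: 1 + 77 = A + 4, so A = 74.
Conserve atomic number: 0 + 36 = Z + 2, so Z = 34.
Z = 34 is selenium, so the species is Se-74.

Se-74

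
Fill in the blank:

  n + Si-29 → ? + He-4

Conserve mass number: 1 + 29 = A + 4, so A = 26.
Conserve atomic number: 0 + 14 = Z + 2, so Z = 12.
Z = 12 is magnesium, so the species is Mg-26.

Mg-26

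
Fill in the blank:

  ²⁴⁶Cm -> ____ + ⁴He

Pu-242

Conserve mass number: 246 = A + 4, so A = 242.
Conserve atomic number: 96 = Z + 2, so Z = 94.
Z = 94 is plutonium, so the species is ²⁴²Pu.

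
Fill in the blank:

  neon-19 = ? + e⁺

F-19

Conserve mass number: 19 = A + 0, so A = 19.
Conserve atomic number: 10 = Z + 1, so Z = 9.
Z = 9 is fluorine, so the species is fluorine-19.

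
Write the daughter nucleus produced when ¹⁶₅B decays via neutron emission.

Neutron emission: mass number changes by -1, atomic number by +0.
A: 16 − 1 = 15; Z: 5 = 5.
Z = 5 is boron, so the daughter is ¹⁵₅B.

B-15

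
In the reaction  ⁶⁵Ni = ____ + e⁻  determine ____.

Cu-65

Conserve mass number: 65 = A + 0, so A = 65.
Conserve atomic number: 28 = Z − 1, so Z = 29.
Z = 29 is copper, so the species is ⁶⁵Cu.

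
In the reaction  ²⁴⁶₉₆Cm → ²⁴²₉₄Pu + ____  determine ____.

Conserve mass number: 246 = 242 + A, so A = 4.
Conserve atomic number: 96 = 94 + Z, so Z = 2.
A = 4 and Z = 2 is ⁴₂He — an alpha particle.

alpha particle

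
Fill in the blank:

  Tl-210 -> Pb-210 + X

beta-minus particle

Conserve mass number: 210 = 210 + A, so A = 0.
Conserve atomic number: 81 = 82 + Z, so Z = -1.
A = 0 and Z = -1 is e⁻ — a beta-minus particle.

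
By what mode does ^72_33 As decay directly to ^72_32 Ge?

ΔA = 72 − 72 = 0; ΔZ = 32 − 33 = -1.
A is unchanged and Z drops by 1 — a proton has become a neutron (β⁺ emission or electron capture).

beta-plus decay or electron capture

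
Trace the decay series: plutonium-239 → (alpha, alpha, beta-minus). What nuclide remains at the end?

Pa-231

Start: (A, Z) = (239, 94).
After α: (235, 92).
After α: (231, 90).
After β⁻: (231, 91).
Z = 91 is protactinium.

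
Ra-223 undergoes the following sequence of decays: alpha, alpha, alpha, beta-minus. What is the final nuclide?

Bi-211

Start: (A, Z) = (223, 88).
After α: (219, 86).
After α: (215, 84).
After α: (211, 82).
After β⁻: (211, 83).
Z = 83 is bismuth.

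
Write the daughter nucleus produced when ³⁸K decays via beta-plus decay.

Ar-38

Beta-plus decay: mass number changes by +0, atomic number by -1.
A: 38 = 38; Z: 19 − 1 = 18.
Z = 18 is argon, so the daughter is ³⁸Ar.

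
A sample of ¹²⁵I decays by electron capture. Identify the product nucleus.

Te-125

Electron capture: mass number changes by +0, atomic number by -1.
A: 125 = 125; Z: 53 − 1 = 52.
Z = 52 is tellurium, so the daughter is ¹²⁵Te.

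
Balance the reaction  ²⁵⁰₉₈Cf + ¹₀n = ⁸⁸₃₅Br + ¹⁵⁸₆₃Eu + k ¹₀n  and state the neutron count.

5

Conserve mass number: 251 = 88 + 158 + k, so k = 251 − 246 = 5.
Check atomic number: 98 = 35 + 63 + 0 = 98. ✓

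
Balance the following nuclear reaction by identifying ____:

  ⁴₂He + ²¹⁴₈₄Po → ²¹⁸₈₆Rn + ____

gamma ray

Conserve mass number: 4 + 214 = 218 + A, so A = 0.
Conserve atomic number: 2 + 84 = 86 + Z, so Z = 0.
A = 0 and Z = 0 is ⁰₀γ — a gamma ray.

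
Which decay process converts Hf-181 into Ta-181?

ΔA = 181 − 181 = 0; ΔZ = 73 − 72 = +1.
A is unchanged and Z rises by 1 — a neutron has become a proton (β⁻ decay).

beta-minus decay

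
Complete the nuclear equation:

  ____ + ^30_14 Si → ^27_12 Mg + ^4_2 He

neutron

Conserve mass number: A + 30 = 27 + 4, so A = 1.
Conserve atomic number: Z + 14 = 12 + 2, so Z = 0.
A = 1 and Z = 0 is ^1_0 n — a neutron.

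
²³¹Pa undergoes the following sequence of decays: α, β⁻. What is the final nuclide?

Th-227

Start: (A, Z) = (231, 91).
After α: (227, 89).
After β⁻: (227, 90).
Z = 90 is thorium.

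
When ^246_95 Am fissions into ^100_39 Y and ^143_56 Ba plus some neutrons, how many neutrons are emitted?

3

Conserve mass number: 246 = 100 + 143 + k, so k = 246 − 243 = 3.
Check atomic number: 95 = 39 + 56 + 0 = 95. ✓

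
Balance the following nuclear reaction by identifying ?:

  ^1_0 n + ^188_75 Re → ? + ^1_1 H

W-188

Conserve mass number: 1 + 188 = A + 1, so A = 188.
Conserve atomic number: 0 + 75 = Z + 1, so Z = 74.
Z = 74 is tungsten, so the species is ^188_74 W.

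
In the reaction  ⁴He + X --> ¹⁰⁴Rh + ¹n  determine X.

Tc-101

Conserve mass number: 4 + A = 104 + 1, so A = 101.
Conserve atomic number: 2 + Z = 45 + 0, so Z = 43.
Z = 43 is technetium, so the species is ¹⁰¹Tc.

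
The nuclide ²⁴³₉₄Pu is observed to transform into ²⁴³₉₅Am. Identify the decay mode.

ΔA = 243 − 243 = 0; ΔZ = 95 − 94 = +1.
A is unchanged and Z rises by 1 — a neutron has become a proton (β⁻ decay).

beta-minus decay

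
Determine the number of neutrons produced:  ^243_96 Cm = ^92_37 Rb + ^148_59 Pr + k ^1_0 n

Conserve mass number: 243 = 92 + 148 + k, so k = 243 − 240 = 3.
Check atomic number: 96 = 37 + 59 + 0 = 96. ✓

3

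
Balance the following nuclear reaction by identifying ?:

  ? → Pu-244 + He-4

Conserve mass number: A = 244 + 4, so A = 248.
Conserve atomic number: Z = 94 + 2, so Z = 96.
Z = 96 is curium, so the species is Cm-248.

Cm-248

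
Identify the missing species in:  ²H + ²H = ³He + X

neutron

Conserve mass number: 2 + 2 = 3 + A, so A = 1.
Conserve atomic number: 1 + 1 = 2 + Z, so Z = 0.
A = 1 and Z = 0 is ¹n — a neutron.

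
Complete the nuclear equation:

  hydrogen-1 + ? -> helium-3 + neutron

triton

Conserve mass number: 1 + A = 3 + 1, so A = 3.
Conserve atomic number: 1 + Z = 2 + 0, so Z = 1.
A = 3 and Z = 1 is hydrogen-3 — a triton.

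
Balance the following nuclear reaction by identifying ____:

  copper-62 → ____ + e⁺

Conserve mass number: 62 = A + 0, so A = 62.
Conserve atomic number: 29 = Z + 1, so Z = 28.
Z = 28 is nickel, so the species is nickel-62.

Ni-62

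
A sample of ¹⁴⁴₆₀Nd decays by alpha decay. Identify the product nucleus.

Ce-140

Alpha decay: mass number changes by -4, atomic number by -2.
A: 144 − 4 = 140; Z: 60 − 2 = 58.
Z = 58 is cerium, so the daughter is ¹⁴⁰₅₈Ce.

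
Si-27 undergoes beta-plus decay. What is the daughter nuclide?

Al-27

Beta-plus decay: mass number changes by +0, atomic number by -1.
A: 27 = 27; Z: 14 − 1 = 13.
Z = 13 is aluminium, so the daughter is Al-27.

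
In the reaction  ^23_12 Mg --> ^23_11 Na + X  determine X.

Conserve mass number: 23 = 23 + A, so A = 0.
Conserve atomic number: 12 = 11 + Z, so Z = 1.
A = 0 and Z = 1 is ^0_1 e — a positron.

positron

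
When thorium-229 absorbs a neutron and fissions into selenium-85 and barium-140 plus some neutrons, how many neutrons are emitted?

Conserve mass number: 230 = 85 + 140 + k, so k = 230 − 225 = 5.
Check atomic number: 90 = 34 + 56 + 0 = 90. ✓

5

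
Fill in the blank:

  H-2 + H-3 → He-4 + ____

Conserve mass number: 2 + 3 = 4 + A, so A = 1.
Conserve atomic number: 1 + 1 = 2 + Z, so Z = 0.
A = 1 and Z = 0 is n — a neutron.

neutron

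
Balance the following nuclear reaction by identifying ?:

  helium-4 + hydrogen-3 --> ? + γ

Li-7

Conserve mass number: 4 + 3 = A + 0, so A = 7.
Conserve atomic number: 2 + 1 = Z + 0, so Z = 3.
Z = 3 is lithium, so the species is lithium-7.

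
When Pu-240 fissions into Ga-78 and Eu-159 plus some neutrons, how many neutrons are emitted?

Conserve mass number: 240 = 78 + 159 + k, so k = 240 − 237 = 3.
Check atomic number: 94 = 31 + 63 + 0 = 94. ✓

3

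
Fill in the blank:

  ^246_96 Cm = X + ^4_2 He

Pu-242

Conserve mass number: 246 = A + 4, so A = 242.
Conserve atomic number: 96 = Z + 2, so Z = 94.
Z = 94 is plutonium, so the species is ^242_94 Pu.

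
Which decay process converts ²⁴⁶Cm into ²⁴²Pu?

alpha decay

ΔA = 242 − 246 = -4; ΔZ = 94 − 96 = -2.
A drops by 4 and Z drops by 2 — the signature of alpha emission.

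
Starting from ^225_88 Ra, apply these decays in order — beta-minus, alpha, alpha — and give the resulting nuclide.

At-217

Start: (A, Z) = (225, 88).
After β⁻: (225, 89).
After α: (221, 87).
After α: (217, 85).
Z = 85 is astatine.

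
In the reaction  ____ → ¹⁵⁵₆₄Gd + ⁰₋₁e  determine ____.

Eu-155

Conserve mass number: A = 155 + 0, so A = 155.
Conserve atomic number: Z = 64 − 1, so Z = 63.
Z = 63 is europium, so the species is ¹⁵⁵₆₃Eu.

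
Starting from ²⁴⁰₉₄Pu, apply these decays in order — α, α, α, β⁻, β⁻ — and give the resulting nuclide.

Th-228

Start: (A, Z) = (240, 94).
After α: (236, 92).
After α: (232, 90).
After α: (228, 88).
After β⁻: (228, 89).
After β⁻: (228, 90).
Z = 90 is thorium.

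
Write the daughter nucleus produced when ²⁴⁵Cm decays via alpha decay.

Alpha decay: mass number changes by -4, atomic number by -2.
A: 245 − 4 = 241; Z: 96 − 2 = 94.
Z = 94 is plutonium, so the daughter is ²⁴¹Pu.

Pu-241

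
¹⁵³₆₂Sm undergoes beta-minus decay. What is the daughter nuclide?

Eu-153

Beta-minus decay: mass number changes by +0, atomic number by +1.
A: 153 = 153; Z: 62 + 1 = 63.
Z = 63 is europium, so the daughter is ¹⁵³₆₃Eu.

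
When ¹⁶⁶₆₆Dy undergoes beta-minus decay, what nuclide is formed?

Ho-166

Beta-minus decay: mass number changes by +0, atomic number by +1.
A: 166 = 166; Z: 66 + 1 = 67.
Z = 67 is holmium, so the daughter is ¹⁶⁶₆₇Ho.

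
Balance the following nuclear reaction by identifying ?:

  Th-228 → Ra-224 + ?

Conserve mass number: 228 = 224 + A, so A = 4.
Conserve atomic number: 90 = 88 + Z, so Z = 2.
A = 4 and Z = 2 is He-4 — an alpha particle.

alpha particle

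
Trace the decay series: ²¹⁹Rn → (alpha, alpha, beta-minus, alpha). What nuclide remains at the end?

Tl-207

Start: (A, Z) = (219, 86).
After α: (215, 84).
After α: (211, 82).
After β⁻: (211, 83).
After α: (207, 81).
Z = 81 is thallium.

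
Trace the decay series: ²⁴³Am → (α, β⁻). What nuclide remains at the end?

Start: (A, Z) = (243, 95).
After α: (239, 93).
After β⁻: (239, 94).
Z = 94 is plutonium.

Pu-239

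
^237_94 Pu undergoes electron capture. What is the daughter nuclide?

Electron capture: mass number changes by +0, atomic number by -1.
A: 237 = 237; Z: 94 − 1 = 93.
Z = 93 is neptunium, so the daughter is ^237_93 Np.

Np-237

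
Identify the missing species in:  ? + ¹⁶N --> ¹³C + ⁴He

proton

Conserve mass number: A + 16 = 13 + 4, so A = 1.
Conserve atomic number: Z + 7 = 6 + 2, so Z = 1.
A = 1 and Z = 1 is ¹H — a proton.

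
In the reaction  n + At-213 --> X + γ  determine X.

At-214

Conserve mass number: 1 + 213 = A + 0, so A = 214.
Conserve atomic number: 0 + 85 = Z + 0, so Z = 85.
Z = 85 is astatine, so the species is At-214.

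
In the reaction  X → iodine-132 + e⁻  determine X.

Conserve mass number: A = 132 + 0, so A = 132.
Conserve atomic number: Z = 53 − 1, so Z = 52.
Z = 52 is tellurium, so the species is tellurium-132.

Te-132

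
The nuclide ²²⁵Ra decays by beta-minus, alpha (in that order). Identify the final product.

Start: (A, Z) = (225, 88).
After β⁻: (225, 89).
After α: (221, 87).
Z = 87 is francium.

Fr-221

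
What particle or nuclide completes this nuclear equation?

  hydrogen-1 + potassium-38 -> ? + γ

Conserve mass number: 1 + 38 = A + 0, so A = 39.
Conserve atomic number: 1 + 19 = Z + 0, so Z = 20.
Z = 20 is calcium, so the species is calcium-39.

Ca-39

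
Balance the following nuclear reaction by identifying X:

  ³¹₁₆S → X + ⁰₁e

P-31

Conserve mass number: 31 = A + 0, so A = 31.
Conserve atomic number: 16 = Z + 1, so Z = 15.
Z = 15 is phosphorus, so the species is ³¹₁₅P.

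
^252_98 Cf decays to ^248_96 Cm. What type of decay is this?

ΔA = 248 − 252 = -4; ΔZ = 96 − 98 = -2.
A drops by 4 and Z drops by 2 — the signature of alpha emission.

alpha decay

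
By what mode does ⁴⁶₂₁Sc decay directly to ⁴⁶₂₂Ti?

ΔA = 46 − 46 = 0; ΔZ = 22 − 21 = +1.
A is unchanged and Z rises by 1 — a neutron has become a proton (β⁻ decay).

beta-minus decay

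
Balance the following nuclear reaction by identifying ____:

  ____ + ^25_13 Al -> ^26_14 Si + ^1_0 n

deuteron

Conserve mass number: A + 25 = 26 + 1, so A = 2.
Conserve atomic number: Z + 13 = 14 + 0, so Z = 1.
A = 2 and Z = 1 is ^2_1 H — a deuteron.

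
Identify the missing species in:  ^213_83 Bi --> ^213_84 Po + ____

Conserve mass number: 213 = 213 + A, so A = 0.
Conserve atomic number: 83 = 84 + Z, so Z = -1.
A = 0 and Z = -1 is ^0_-1 e — a beta-minus particle.

beta-minus particle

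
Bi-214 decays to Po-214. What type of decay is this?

ΔA = 214 − 214 = 0; ΔZ = 84 − 83 = +1.
A is unchanged and Z rises by 1 — a neutron has become a proton (β⁻ decay).

beta-minus decay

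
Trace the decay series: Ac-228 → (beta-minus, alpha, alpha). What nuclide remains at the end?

Rn-220

Start: (A, Z) = (228, 89).
After β⁻: (228, 90).
After α: (224, 88).
After α: (220, 86).
Z = 86 is radon.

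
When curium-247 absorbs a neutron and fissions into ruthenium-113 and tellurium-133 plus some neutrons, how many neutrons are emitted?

Conserve mass number: 248 = 113 + 133 + k, so k = 248 − 246 = 2.
Check atomic number: 96 = 44 + 52 + 0 = 96. ✓

2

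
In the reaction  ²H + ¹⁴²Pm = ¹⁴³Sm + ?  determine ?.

Conserve mass number: 2 + 142 = 143 + A, so A = 1.
Conserve atomic number: 1 + 61 = 62 + Z, so Z = 0.
A = 1 and Z = 0 is ¹n — a neutron.

neutron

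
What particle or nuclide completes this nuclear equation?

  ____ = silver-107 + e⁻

Conserve mass number: A = 107 + 0, so A = 107.
Conserve atomic number: Z = 47 − 1, so Z = 46.
Z = 46 is palladium, so the species is palladium-107.

Pd-107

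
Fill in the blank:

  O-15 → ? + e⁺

Conserve mass number: 15 = A + 0, so A = 15.
Conserve atomic number: 8 = Z + 1, so Z = 7.
Z = 7 is nitrogen, so the species is N-15.

N-15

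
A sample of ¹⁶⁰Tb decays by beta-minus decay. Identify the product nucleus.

Dy-160

Beta-minus decay: mass number changes by +0, atomic number by +1.
A: 160 = 160; Z: 65 + 1 = 66.
Z = 66 is dysprosium, so the daughter is ¹⁶⁰Dy.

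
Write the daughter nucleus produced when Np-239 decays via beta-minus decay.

Beta-minus decay: mass number changes by +0, atomic number by +1.
A: 239 = 239; Z: 93 + 1 = 94.
Z = 94 is plutonium, so the daughter is Pu-239.

Pu-239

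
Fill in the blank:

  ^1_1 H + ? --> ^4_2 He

Conserve mass number: 1 + A = 4, so A = 3.
Conserve atomic number: 1 + Z = 2, so Z = 1.
A = 3 and Z = 1 is ^3_1 H — a triton.

triton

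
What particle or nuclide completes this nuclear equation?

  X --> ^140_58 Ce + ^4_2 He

Nd-144

Conserve mass number: A = 140 + 4, so A = 144.
Conserve atomic number: Z = 58 + 2, so Z = 60.
Z = 60 is neodymium, so the species is ^144_60 Nd.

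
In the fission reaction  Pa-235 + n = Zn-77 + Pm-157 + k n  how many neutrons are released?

2

Conserve mass number: 236 = 77 + 157 + k, so k = 236 − 234 = 2.
Check atomic number: 91 = 30 + 61 + 0 = 91. ✓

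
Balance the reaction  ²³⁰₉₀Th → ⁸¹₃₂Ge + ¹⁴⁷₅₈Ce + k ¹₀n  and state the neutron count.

2

Conserve mass number: 230 = 81 + 147 + k, so k = 230 − 228 = 2.
Check atomic number: 90 = 32 + 58 + 0 = 90. ✓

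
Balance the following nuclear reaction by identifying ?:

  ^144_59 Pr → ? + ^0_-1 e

Nd-144

Conserve mass number: 144 = A + 0, so A = 144.
Conserve atomic number: 59 = Z − 1, so Z = 60.
Z = 60 is neodymium, so the species is ^144_60 Nd.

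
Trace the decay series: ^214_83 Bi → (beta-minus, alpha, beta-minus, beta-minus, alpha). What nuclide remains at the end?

Start: (A, Z) = (214, 83).
After β⁻: (214, 84).
After α: (210, 82).
After β⁻: (210, 83).
After β⁻: (210, 84).
After α: (206, 82).
Z = 82 is lead.

Pb-206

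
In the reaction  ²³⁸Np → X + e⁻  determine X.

Conserve mass number: 238 = A + 0, so A = 238.
Conserve atomic number: 93 = Z − 1, so Z = 94.
Z = 94 is plutonium, so the species is ²³⁸Pu.

Pu-238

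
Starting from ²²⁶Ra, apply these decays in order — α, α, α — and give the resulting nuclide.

Start: (A, Z) = (226, 88).
After α: (222, 86).
After α: (218, 84).
After α: (214, 82).
Z = 82 is lead.

Pb-214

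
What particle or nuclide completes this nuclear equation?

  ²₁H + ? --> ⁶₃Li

Conserve mass number: 2 + A = 6, so A = 4.
Conserve atomic number: 1 + Z = 3, so Z = 2.
A = 4 and Z = 2 is ⁴₂He — an alpha particle.

alpha particle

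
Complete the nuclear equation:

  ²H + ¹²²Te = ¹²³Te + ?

proton

Conserve mass number: 2 + 122 = 123 + A, so A = 1.
Conserve atomic number: 1 + 52 = 52 + Z, so Z = 1.
A = 1 and Z = 1 is ¹H — a proton.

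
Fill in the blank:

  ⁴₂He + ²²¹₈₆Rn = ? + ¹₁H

Fr-224

Conserve mass number: 4 + 221 = A + 1, so A = 224.
Conserve atomic number: 2 + 86 = Z + 1, so Z = 87.
Z = 87 is francium, so the species is ²²⁴₈₇Fr.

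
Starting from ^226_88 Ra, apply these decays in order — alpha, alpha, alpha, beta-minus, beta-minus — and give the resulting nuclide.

Po-214

Start: (A, Z) = (226, 88).
After α: (222, 86).
After α: (218, 84).
After α: (214, 82).
After β⁻: (214, 83).
After β⁻: (214, 84).
Z = 84 is polonium.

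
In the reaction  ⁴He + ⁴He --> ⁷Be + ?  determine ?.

neutron

Conserve mass number: 4 + 4 = 7 + A, so A = 1.
Conserve atomic number: 2 + 2 = 4 + Z, so Z = 0.
A = 1 and Z = 0 is ¹n — a neutron.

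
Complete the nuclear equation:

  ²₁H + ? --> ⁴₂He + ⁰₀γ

Conserve mass number: 2 + A = 4 + 0, so A = 2.
Conserve atomic number: 1 + Z = 2 + 0, so Z = 1.
A = 2 and Z = 1 is ²₁H — a deuteron.

deuteron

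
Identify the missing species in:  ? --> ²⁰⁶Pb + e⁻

Tl-206

Conserve mass number: A = 206 + 0, so A = 206.
Conserve atomic number: Z = 82 − 1, so Z = 81.
Z = 81 is thallium, so the species is ²⁰⁶Tl.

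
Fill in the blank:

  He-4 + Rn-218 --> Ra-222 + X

gamma ray

Conserve mass number: 4 + 218 = 222 + A, so A = 0.
Conserve atomic number: 2 + 86 = 88 + Z, so Z = 0.
A = 0 and Z = 0 is γ — a gamma ray.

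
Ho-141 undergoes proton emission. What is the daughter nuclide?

Dy-140

Proton emission: mass number changes by -1, atomic number by -1.
A: 141 − 1 = 140; Z: 67 − 1 = 66.
Z = 66 is dysprosium, so the daughter is Dy-140.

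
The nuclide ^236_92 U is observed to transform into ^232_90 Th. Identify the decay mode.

ΔA = 232 − 236 = -4; ΔZ = 90 − 92 = -2.
A drops by 4 and Z drops by 2 — the signature of alpha emission.

alpha decay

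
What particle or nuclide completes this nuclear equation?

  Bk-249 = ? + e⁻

Conserve mass number: 249 = A + 0, so A = 249.
Conserve atomic number: 97 = Z − 1, so Z = 98.
Z = 98 is californium, so the species is Cf-249.

Cf-249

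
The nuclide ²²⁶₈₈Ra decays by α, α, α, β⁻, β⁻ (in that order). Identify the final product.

Po-214

Start: (A, Z) = (226, 88).
After α: (222, 86).
After α: (218, 84).
After α: (214, 82).
After β⁻: (214, 83).
After β⁻: (214, 84).
Z = 84 is polonium.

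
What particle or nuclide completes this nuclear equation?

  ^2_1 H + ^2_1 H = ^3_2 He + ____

Conserve mass number: 2 + 2 = 3 + A, so A = 1.
Conserve atomic number: 1 + 1 = 2 + Z, so Z = 0.
A = 1 and Z = 0 is ^1_0 n — a neutron.

neutron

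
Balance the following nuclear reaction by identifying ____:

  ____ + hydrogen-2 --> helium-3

Conserve mass number: A + 2 = 3, so A = 1.
Conserve atomic number: Z + 1 = 2, so Z = 1.
A = 1 and Z = 1 is hydrogen-1 — a proton.

proton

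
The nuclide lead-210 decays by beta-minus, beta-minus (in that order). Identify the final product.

Start: (A, Z) = (210, 82).
After β⁻: (210, 83).
After β⁻: (210, 84).
Z = 84 is polonium.

Po-210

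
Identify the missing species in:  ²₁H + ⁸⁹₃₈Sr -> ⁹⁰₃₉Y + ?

Conserve mass number: 2 + 89 = 90 + A, so A = 1.
Conserve atomic number: 1 + 38 = 39 + Z, so Z = 0.
A = 1 and Z = 0 is ¹₀n — a neutron.

neutron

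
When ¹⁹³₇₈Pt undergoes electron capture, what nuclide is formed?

Electron capture: mass number changes by +0, atomic number by -1.
A: 193 = 193; Z: 78 − 1 = 77.
Z = 77 is iridium, so the daughter is ¹⁹³₇₇Ir.

Ir-193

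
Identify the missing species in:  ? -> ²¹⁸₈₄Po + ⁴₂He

Conserve mass number: A = 218 + 4, so A = 222.
Conserve atomic number: Z = 84 + 2, so Z = 86.
Z = 86 is radon, so the species is ²²²₈₆Rn.

Rn-222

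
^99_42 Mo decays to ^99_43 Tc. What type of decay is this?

ΔA = 99 − 99 = 0; ΔZ = 43 − 42 = +1.
A is unchanged and Z rises by 1 — a neutron has become a proton (β⁻ decay).

beta-minus decay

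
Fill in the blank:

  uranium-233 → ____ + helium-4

Th-229

Conserve mass number: 233 = A + 4, so A = 229.
Conserve atomic number: 92 = Z + 2, so Z = 90.
Z = 90 is thorium, so the species is thorium-229.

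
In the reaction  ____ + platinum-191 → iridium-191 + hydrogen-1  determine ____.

neutron

Conserve mass number: A + 191 = 191 + 1, so A = 1.
Conserve atomic number: Z + 78 = 77 + 1, so Z = 0.
A = 1 and Z = 0 is neutron — a neutron.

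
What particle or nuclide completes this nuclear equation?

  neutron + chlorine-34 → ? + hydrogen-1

S-34

Conserve mass number: 1 + 34 = A + 1, so A = 34.
Conserve atomic number: 0 + 17 = Z + 1, so Z = 16.
Z = 16 is sulfur, so the species is sulfur-34.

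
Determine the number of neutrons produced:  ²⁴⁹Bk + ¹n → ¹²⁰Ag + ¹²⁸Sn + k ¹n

Conserve mass number: 250 = 120 + 128 + k, so k = 250 − 248 = 2.
Check atomic number: 97 = 47 + 50 + 0 = 97. ✓

2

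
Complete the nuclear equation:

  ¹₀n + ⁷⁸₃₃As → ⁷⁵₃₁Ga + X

alpha particle

Conserve mass number: 1 + 78 = 75 + A, so A = 4.
Conserve atomic number: 0 + 33 = 31 + Z, so Z = 2.
A = 4 and Z = 2 is ⁴₂He — an alpha particle.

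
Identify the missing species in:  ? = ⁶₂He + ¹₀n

He-7

Conserve mass number: A = 6 + 1, so A = 7.
Conserve atomic number: Z = 2 + 0, so Z = 2.
Z = 2 is helium, so the species is ⁷₂He.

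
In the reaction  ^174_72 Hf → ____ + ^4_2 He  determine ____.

Yb-170

Conserve mass number: 174 = A + 4, so A = 170.
Conserve atomic number: 72 = Z + 2, so Z = 70.
Z = 70 is ytterbium, so the species is ^170_70 Yb.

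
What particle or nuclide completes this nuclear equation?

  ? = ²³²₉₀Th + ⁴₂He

Conserve mass number: A = 232 + 4, so A = 236.
Conserve atomic number: Z = 90 + 2, so Z = 92.
Z = 92 is uranium, so the species is ²³⁶₉₂U.

U-236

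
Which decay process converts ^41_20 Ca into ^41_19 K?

ΔA = 41 − 41 = 0; ΔZ = 19 − 20 = -1.
A is unchanged and Z drops by 1 — a proton has become a neutron (β⁺ emission or electron capture).

beta-plus decay or electron capture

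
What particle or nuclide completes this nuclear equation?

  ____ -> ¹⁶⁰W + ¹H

Re-161

Conserve mass number: A = 160 + 1, so A = 161.
Conserve atomic number: Z = 74 + 1, so Z = 75.
Z = 75 is rhenium, so the species is ¹⁶¹Re.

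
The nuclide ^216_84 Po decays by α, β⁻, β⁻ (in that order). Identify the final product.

Start: (A, Z) = (216, 84).
After α: (212, 82).
After β⁻: (212, 83).
After β⁻: (212, 84).
Z = 84 is polonium.

Po-212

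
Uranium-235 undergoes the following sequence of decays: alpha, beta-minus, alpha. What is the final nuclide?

Start: (A, Z) = (235, 92).
After α: (231, 90).
After β⁻: (231, 91).
After α: (227, 89).
Z = 89 is actinium.

Ac-227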